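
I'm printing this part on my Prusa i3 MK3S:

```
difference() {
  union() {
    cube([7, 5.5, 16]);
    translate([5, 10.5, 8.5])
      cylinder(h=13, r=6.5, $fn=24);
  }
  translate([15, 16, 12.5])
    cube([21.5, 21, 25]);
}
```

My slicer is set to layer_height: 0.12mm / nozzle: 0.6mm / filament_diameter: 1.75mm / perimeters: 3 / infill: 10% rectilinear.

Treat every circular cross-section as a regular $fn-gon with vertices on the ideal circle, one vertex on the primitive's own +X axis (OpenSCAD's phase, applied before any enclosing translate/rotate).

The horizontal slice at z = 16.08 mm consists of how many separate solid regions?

1

At z = 16.08 mm: the cube is absent (z outside [0, 16]); the r=6.5 cylinder at (5, 10.5) gives a regular 24-gon of circumradius 6.5 (constant along its height); Combining (union): only the r=6.5 cylinder at (5, 10.5) is present, so the union is just that shape — 1 connected region; the cube at (15, 16) (footprint 21.5×21) is included at this height; Subtracting the remaining from the first: starting from the result so far, the 21.5×21 cube at (15, 16) misses the remaining region (no effect) — 1 connected region. The result has 1 disconnected region.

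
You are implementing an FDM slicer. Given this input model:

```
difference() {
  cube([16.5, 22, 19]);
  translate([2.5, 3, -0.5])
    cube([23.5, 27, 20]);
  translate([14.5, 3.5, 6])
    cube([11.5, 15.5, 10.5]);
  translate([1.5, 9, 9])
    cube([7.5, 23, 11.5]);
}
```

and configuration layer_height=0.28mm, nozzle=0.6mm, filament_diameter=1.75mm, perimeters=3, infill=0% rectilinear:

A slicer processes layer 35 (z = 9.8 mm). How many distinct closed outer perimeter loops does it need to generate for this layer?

At z = 9.8 mm: the cube is present — its section is the full 16.5×22 rectangle; the cube at (2.5, 3) is present — its section is the full 23.5×27 rectangle; the cube at (14.5, 3.5) (footprint 11.5×15.5) is included at this height; the cube at (1.5, 9) (footprint 7.5×23) is included at this height; Subtracting the remaining from the first: starting from the 16.5×22 cube, the 23.5×27 cube at (2.5, 3) partially overlaps it — only the 266.00 mm² overlap (of its 634.50 mm²) is removed, clipping the outline; the 11.5×15.5 cube at (14.5, 3.5) misses the remaining region (no effect); the 7.5×23 cube at (1.5, 9) partially overlaps it — only the 13.00 mm² overlap (of its 172.50 mm²) is removed, clipping the outline — 1 connected region. The result has 1 disconnected region.

1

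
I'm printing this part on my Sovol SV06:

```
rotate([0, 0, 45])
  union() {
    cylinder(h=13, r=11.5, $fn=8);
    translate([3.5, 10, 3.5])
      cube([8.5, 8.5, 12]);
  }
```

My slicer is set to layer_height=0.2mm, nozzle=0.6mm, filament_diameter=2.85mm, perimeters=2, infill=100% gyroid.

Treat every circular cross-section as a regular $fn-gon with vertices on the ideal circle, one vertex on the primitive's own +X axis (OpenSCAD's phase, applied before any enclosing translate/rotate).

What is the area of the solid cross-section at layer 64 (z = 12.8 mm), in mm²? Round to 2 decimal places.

446.31 mm²

At z = 12.8 mm: the cylinder: section is a regular 8-gon, circumradius r=11.5 (area = (8/2)·11.500²·sin(360°/8) = 374.06 mm²); the cube at (3.5, 10) is present — its section is the full 8.5×8.5 rectangle (area 72.25 mm²); Combining (union): the regions partially overlap — summed areas 446.31 mm² minus the doubly-counted overlap 0.00 mm² gives 446.31 mm² — area = 446.31 mm²; (whole slice rotated 45° about Z — lengths, areas and connectivity unchanged). Overall, the cross-section is a single solid region. Net area = 446.31 mm².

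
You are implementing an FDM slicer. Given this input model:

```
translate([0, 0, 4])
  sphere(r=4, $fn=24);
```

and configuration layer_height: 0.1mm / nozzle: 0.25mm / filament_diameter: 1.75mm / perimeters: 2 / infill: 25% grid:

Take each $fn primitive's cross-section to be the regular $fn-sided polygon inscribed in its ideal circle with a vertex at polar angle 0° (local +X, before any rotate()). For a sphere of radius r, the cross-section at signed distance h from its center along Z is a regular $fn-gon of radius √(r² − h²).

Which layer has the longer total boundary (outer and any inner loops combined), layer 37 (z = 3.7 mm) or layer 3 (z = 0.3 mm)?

Layer 37 (z = 3.7): the r=4 sphere slices to a regular 24-gon of circumradius 3.989 (√(r²−h²) with h=0.3 from center) (perimeter = 2·24·3.989·sin(180°/24) = 24.99 mm). So its perimeter = 24.99 mm. Layer 3 (z = 0.3): the r=4 sphere slices to a regular 24-gon of circumradius 1.520 (√(r²−h²) with h=3.7 from center) (perimeter = 2·24·1.520·sin(180°/24) = 9.52 mm). So its perimeter = 9.52 mm. Layer 37 is larger (24.99 vs 9.52 mm).

layer 37 (z = 3.7 mm)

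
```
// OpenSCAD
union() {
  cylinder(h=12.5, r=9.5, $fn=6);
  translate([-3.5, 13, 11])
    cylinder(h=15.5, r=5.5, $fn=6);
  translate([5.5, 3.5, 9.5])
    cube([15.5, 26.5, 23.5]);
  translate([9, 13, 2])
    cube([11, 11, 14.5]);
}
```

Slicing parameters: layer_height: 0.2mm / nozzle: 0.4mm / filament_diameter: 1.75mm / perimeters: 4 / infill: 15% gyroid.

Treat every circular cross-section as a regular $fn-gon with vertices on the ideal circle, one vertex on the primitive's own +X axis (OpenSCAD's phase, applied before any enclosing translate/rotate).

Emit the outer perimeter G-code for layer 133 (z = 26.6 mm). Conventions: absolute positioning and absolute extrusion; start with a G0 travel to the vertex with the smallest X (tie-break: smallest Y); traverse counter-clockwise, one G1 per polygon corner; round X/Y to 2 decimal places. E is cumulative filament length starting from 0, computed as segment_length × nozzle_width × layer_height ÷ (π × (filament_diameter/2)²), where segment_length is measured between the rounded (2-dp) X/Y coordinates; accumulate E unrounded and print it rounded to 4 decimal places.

G0 X5.50 Y3.50 Z26.60
G1 X21.00 Y3.50 E0.5155
G1 X21.00 Y30.00 E1.3969
G1 X5.50 Y30.00 E1.9125
G1 X5.50 Y3.50 E2.7939

At z = 26.6 mm: the cylinder is not intersected at this z (z outside [0, 12.5]); the cylinder at (-3.5, 13) is absent (z outside [11, 26.5]); the cube at (5.5, 3.5) (footprint 15.5×26.5) is included at this height; the cube at (9, 13) is not intersected at this z (z outside [2, 16.5]); Taking the union: only the 15.5×26.5 cube at (5.5, 3.5) is present, so the union is just that shape — 1 connected region. The outline is a single polygon with 4 vertices. Extrusion per mm of travel: 0.4 × 0.2 / (π × 0.875²) = 0.033260. Accumulating E over each segment gives final E = 2.7939.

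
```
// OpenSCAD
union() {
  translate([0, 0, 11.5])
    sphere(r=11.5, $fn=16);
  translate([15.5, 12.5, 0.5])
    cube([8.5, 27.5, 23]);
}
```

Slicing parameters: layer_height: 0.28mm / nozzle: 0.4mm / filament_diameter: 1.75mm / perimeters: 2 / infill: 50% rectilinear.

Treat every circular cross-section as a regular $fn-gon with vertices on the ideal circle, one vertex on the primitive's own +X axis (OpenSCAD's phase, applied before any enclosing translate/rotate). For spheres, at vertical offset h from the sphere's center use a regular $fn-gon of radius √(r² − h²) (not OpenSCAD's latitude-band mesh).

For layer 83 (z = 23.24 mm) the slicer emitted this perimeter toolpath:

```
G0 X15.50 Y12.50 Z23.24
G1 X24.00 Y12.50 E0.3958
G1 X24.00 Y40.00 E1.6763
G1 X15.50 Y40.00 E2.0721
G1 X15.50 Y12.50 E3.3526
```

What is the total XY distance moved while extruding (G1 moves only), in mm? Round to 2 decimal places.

72.00 mm

Sum the Euclidean lengths of each G1 segment: total = 72.00 mm.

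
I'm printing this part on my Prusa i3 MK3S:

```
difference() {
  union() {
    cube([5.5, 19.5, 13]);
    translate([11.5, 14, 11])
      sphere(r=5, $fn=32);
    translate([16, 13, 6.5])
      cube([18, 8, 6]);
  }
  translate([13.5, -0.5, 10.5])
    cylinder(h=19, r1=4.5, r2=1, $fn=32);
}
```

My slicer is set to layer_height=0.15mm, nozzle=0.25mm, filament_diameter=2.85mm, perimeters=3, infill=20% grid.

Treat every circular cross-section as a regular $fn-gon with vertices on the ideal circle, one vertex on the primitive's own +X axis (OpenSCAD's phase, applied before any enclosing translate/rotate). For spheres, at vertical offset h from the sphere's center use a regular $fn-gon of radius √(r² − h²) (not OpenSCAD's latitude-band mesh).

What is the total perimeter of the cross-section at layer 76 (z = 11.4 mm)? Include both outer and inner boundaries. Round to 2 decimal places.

At z = 11.4 mm: the cube (footprint 5.5×19.5) is included at this height (perimeter 50.00 mm); the sphere at (11.5, 14): section is a regular 32-gon, circumradius = √(r²−h²) = √(5²−0.4²) = 4.984 (perimeter = 2·32·4.984·sin(180°/32) = 31.26 mm); the 18×8 cube at (16, 13) contributes its full rectangle (perimeter 52.00 mm); Taking the union: the regions partially overlap (shared area 1.10 mm²), so the edge portions inside another operand are dropped and the merged outline is re-measured after clipping — boundary = 126.60 mm; the cone at (13.5, -0.5) (r1=4.5→r2=1) has section circumradius 4.334 here — a regular 32-gon (perimeter = 2·32·4.334·sin(180°/32) = 27.19 mm); Taking the first minus the rest: starting from that combined region, the cone at (13.5, -0.5) misses the remaining region (no effect) — boundary = 126.60 mm. Overall, the cross-section has 2 separate islands. Total boundary length (outer) = 126.60 mm.

126.60 mm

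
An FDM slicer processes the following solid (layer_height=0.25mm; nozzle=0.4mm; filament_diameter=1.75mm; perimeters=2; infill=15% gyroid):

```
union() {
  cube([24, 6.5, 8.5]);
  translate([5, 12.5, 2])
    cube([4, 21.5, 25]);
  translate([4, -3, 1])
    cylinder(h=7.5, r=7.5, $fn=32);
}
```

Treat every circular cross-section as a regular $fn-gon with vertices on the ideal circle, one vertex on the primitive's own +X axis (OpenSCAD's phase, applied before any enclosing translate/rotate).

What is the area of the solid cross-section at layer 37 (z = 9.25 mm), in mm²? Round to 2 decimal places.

86.00 mm²

At z = 9.25 mm: the cube is absent (z outside [0, 8.5]); the cube at (5, 12.5) (footprint 4×21.5) is included at this height (area 86.00 mm²); the cylinder at (4, -3) is absent (z outside [1, 8.5]); Merging all regions: only the 4×21.5 cube at (5, 12.5) is present, so the union is just that shape — area = 86.00 mm². Overall, the cross-section is a single solid region. Net area = 86.00 mm².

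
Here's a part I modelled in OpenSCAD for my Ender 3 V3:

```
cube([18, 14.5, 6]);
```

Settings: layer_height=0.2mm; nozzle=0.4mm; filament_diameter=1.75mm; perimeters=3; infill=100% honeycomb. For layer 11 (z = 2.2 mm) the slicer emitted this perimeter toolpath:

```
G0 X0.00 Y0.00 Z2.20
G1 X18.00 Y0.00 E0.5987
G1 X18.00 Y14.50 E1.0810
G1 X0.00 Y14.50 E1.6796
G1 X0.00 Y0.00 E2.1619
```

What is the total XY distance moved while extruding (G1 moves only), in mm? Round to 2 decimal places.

Sum the Euclidean lengths of each G1 segment: total = 65.00 mm.

65.00 mm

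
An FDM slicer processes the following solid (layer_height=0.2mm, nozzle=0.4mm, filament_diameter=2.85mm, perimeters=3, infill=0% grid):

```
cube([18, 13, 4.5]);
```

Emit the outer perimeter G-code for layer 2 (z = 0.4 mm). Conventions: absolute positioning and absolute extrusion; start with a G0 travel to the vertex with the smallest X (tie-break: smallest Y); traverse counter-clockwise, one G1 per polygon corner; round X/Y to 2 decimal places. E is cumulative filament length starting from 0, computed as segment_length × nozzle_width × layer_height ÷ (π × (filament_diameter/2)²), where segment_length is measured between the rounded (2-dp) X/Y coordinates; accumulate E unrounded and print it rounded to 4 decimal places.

At z = 0.4 mm: the cube (footprint 18×13) is included at this height. The outline is a single polygon with 4 vertices. Extrusion per mm of travel: 0.4 × 0.2 / (π × 1.425²) = 0.012540. Accumulating E over each segment gives final E = 0.7775.

G0 X0.00 Y0.00 Z0.40
G1 X18.00 Y0.00 E0.2257
G1 X18.00 Y13.00 E0.3888
G1 X0.00 Y13.00 E0.6145
G1 X0.00 Y0.00 E0.7775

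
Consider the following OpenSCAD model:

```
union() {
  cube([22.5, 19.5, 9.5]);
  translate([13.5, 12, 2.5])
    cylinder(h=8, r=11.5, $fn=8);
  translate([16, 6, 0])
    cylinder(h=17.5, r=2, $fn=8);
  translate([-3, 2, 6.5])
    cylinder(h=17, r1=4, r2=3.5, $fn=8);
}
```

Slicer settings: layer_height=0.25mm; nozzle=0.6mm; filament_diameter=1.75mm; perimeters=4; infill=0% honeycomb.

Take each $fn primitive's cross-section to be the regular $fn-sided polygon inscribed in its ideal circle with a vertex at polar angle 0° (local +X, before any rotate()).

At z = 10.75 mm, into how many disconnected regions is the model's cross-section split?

2

At z = 10.75 mm: the cube is absent (z outside [0, 9.5]); the cylinder at (13.5, 12) is not intersected at this z (z outside [2.5, 10.5]); the r=2 cylinder at (16, 6) gives a regular 8-gon of circumradius 2 (constant along its height); the cone at (-3, 2) (r1=4→r2=3.5) has section circumradius 3.875 here — a regular 8-gon; Merging all regions: the 2 present regions are separate (no shared area or edge), so areas and boundary lengths simply add and each stays a separate island — 2 connected regions. The result has 2 disconnected regions.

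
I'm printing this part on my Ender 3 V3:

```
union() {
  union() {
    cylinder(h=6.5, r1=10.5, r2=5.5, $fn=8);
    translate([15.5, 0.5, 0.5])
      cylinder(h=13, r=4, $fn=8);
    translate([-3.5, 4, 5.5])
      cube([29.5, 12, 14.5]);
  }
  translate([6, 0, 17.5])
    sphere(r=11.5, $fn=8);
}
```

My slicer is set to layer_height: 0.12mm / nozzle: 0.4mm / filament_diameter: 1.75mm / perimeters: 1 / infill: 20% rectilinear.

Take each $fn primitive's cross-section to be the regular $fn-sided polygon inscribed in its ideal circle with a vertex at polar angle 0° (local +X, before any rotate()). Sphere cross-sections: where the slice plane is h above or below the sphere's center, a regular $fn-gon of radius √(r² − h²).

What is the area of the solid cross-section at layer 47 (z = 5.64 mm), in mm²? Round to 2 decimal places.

At z = 5.64 mm: the cone (r1=10.5→r2=5.5) has section circumradius 6.162 here — a regular 8-gon (area = (8/2)·6.162²·sin(360°/8) = 107.38 mm²); the cylinder at (15.5, 0.5): section is a regular 8-gon, circumradius r=4 (area = (8/2)·4.000²·sin(360°/8) = 45.25 mm²); the 29.5×12 cube at (-3.5, 4) contributes its full rectangle (area 354.00 mm²); Merging all regions: the regions partially overlap — summed areas 506.63 mm² minus the doubly-counted overlap 11.14 mm² gives 495.49 mm² — area = 495.49 mm²; the sphere at (6, 0) is not intersected at this z (|z−center|=11.860 > r=11.5); Taking the union: only that combined region is present, so the union is just that shape — area = 495.49 mm². Overall, the cross-section is a single solid region. Net area = 495.49 mm².

495.49 mm²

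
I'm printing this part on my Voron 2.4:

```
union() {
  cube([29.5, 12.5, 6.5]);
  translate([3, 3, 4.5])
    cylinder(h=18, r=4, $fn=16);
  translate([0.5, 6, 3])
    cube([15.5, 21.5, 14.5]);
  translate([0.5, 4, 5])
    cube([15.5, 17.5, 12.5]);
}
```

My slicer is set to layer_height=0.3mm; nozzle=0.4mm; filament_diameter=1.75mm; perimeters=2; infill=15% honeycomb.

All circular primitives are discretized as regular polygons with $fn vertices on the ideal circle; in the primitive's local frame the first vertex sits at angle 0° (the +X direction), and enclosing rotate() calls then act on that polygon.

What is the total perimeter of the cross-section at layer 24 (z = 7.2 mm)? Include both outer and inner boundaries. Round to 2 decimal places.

86.67 mm

At z = 7.2 mm: the cube is not intersected at this z (z outside [0, 6.5]); the r=4 cylinder at (3, 3) contributes a regular 16-gon of circumradius 4 (perimeter = 2·16·4.000·sin(180°/16) = 24.97 mm); the 15.5×21.5 cube at (0.5, 6) contributes its full rectangle (perimeter 74.00 mm); the cube at (0.5, 4) (footprint 15.5×17.5) is included at this height (perimeter 66.00 mm); Combining (union): the regions partially overlap (shared area 255.25 mm²), so the edge portions inside another operand are dropped and the merged outline is re-measured after clipping — boundary = 86.67 mm. Overall, the cross-section is a single solid region. Total boundary length (outer) = 86.67 mm.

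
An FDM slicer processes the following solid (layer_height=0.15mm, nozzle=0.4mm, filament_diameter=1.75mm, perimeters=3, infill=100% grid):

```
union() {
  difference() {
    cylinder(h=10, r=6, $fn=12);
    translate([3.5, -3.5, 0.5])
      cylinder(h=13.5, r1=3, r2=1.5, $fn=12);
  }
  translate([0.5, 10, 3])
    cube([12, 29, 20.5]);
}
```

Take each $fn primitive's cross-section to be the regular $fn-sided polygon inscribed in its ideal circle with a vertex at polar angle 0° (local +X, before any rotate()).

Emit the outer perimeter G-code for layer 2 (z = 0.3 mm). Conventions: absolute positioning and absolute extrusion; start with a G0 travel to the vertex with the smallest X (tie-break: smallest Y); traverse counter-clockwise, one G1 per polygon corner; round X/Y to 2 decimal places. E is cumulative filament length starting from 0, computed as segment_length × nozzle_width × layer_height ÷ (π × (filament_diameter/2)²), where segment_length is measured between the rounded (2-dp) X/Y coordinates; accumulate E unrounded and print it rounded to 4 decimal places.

G0 X-6.00 Y0.00 Z0.30
G1 X-5.20 Y-3.00 E0.0775
G1 X-3.00 Y-5.20 E0.1551
G1 X0.00 Y-6.00 E0.2325
G1 X3.00 Y-5.20 E0.3100
G1 X5.20 Y-3.00 E0.3876
G1 X6.00 Y0.00 E0.4650
G1 X5.20 Y3.00 E0.5425
G1 X3.00 Y5.20 E0.6201
G1 X0.00 Y6.00 E0.6975
G1 X-3.00 Y5.20 E0.7750
G1 X-5.20 Y3.00 E0.8526
G1 X-6.00 Y0.00 E0.9300

At z = 0.3 mm: the r=6 cylinder contributes a regular 12-gon of circumradius 6; the cone at (3.5, -3.5) does not reach this height (z outside [0.5, 14]); After the difference (first − rest): none of the subtracted shapes is present at this height, so the r=6 cylinder is unchanged — 1 connected region; the cube at (0.5, 10) does not reach this height (z outside [3, 23.5]); Combining (union): only that combined region is present, so the union is just that shape — 1 connected region. The outline is a single polygon with 12 vertices. Extrusion per mm of travel: 0.4 × 0.15 / (π × 0.875²) = 0.024945. Accumulating E over each segment gives final E = 0.9300.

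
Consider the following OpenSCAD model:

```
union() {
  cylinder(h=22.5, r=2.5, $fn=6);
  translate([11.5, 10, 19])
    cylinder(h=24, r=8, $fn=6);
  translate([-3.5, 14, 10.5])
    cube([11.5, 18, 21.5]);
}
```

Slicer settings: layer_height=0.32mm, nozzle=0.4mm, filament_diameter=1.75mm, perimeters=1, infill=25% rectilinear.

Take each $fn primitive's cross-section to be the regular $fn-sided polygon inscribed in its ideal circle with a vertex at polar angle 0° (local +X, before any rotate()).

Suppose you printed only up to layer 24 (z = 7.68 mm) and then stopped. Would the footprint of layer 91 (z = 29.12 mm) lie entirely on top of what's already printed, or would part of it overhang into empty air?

part overhangs

Compare the two slices. At z = 7.68: the r=2.5 cylinder gives a regular 6-gon of circumradius 2.5 (constant along its height) (area = (6/2)·2.500²·sin(360°/6) = 16.24 mm²); the cylinder at (11.5, 10) is absent (z outside [19, 43]); the cube at (-3.5, 14) is absent (z outside [10.5, 32]); Taking the union: only the r=2.5 cylinder is present, so the union is just that shape — area = 16.24 mm². At z = 29.12: the cylinder does not reach this height (z outside [0, 22.5]); the cylinder at (11.5, 10): section is a regular 6-gon, circumradius r=8 (area = (6/2)·8.000²·sin(360°/6) = 166.28 mm²); the 11.5×18 cube at (-3.5, 14) contributes its full rectangle (area 207.00 mm²); Combining (union): the regions partially overlap — summed areas 373.28 mm² minus the doubly-counted overlap 3.94 mm² gives 369.34 mm² — area = 369.34 mm². Checking containment: at z = 29.12 the cross-section extends beyond the z = 7.68 cross-section by about 369.34 mm².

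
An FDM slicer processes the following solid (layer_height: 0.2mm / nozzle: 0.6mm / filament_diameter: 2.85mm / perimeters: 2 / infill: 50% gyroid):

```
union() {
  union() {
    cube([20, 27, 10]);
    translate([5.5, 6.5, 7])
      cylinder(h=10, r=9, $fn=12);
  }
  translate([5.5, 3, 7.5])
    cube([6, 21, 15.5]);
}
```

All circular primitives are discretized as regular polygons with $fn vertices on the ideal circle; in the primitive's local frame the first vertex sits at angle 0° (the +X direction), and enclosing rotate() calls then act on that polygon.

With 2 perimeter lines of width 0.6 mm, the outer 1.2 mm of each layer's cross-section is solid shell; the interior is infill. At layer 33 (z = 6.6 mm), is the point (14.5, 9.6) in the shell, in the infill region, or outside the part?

At z = 6.6 mm: the 20×27 cube contributes its full rectangle; the cylinder at (5.5, 6.5) is absent (z outside [7, 17]); Taking the union: only the 20×27 cube is present, so the union is just that shape — 1 connected region; the cube at (5.5, 3) is absent (z outside [7.5, 23]); Combining (union): only that combined region is present, so the union is just that shape — 1 connected region. Overall, the cross-section is a single solid region. The nearest boundary edge runs (20.00, 0.00)→(20.00, 27.00); distance from the point to it = 5.50 mm. The point is inside the cross-section and 5.50 mm from the nearest boundary — more than the 1.2 mm shell width (2 × 0.6), so it's in the infill interior.

infill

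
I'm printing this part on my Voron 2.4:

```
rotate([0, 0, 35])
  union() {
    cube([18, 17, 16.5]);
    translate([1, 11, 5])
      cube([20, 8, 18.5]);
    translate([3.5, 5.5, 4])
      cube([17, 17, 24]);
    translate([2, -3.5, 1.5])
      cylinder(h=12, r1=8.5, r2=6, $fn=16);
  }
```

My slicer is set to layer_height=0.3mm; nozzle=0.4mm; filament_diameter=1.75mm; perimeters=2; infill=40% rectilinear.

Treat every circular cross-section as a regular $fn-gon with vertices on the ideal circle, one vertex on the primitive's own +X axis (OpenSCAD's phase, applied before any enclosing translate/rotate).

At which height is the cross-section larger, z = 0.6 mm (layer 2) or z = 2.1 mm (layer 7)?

layer 7 (z = 2.1 mm)

Layer 2 (z = 0.6): the cube is present — its section is the full 18×17 rectangle (area 306.00 mm²); the cube at (1, 11) is not intersected at this z (z outside [5, 23.5]); the cube at (3.5, 5.5) does not reach this height (z outside [4, 28]); the cone at (2, -3.5) is absent (z outside [1.5, 13.5]); Taking the union: only the 18×17 cube is present, so the union is just that shape — area = 306.00 mm²; (whole slice rotated 35° about Z — lengths, areas and connectivity unchanged). So its area = 306.00 mm². Layer 7 (z = 2.1): the cube (footprint 18×17) is included at this height (area 306.00 mm²); the cube at (1, 11) is absent (z outside [5, 23.5]); the cube at (3.5, 5.5) is absent (z outside [4, 28]); the cone at (2, -3.5): at t=0.050 of its height the radius interpolates to r₁+(r₂−r₁)t = 8.375, giving a regular 16-gon of that circumradius (area = (16/2)·8.375²·sin(360°/16) = 214.73 mm²); Combining (union): the regions partially overlap — summed areas 520.73 mm² minus the doubly-counted overlap 34.96 mm² gives 485.77 mm² — area = 485.77 mm²; (rotated 35° about Z; rotation is an isometry so areas/perimeters/island counts are preserved). So its area = 485.77 mm². Layer 7 is larger (485.77 vs 306.00 mm²).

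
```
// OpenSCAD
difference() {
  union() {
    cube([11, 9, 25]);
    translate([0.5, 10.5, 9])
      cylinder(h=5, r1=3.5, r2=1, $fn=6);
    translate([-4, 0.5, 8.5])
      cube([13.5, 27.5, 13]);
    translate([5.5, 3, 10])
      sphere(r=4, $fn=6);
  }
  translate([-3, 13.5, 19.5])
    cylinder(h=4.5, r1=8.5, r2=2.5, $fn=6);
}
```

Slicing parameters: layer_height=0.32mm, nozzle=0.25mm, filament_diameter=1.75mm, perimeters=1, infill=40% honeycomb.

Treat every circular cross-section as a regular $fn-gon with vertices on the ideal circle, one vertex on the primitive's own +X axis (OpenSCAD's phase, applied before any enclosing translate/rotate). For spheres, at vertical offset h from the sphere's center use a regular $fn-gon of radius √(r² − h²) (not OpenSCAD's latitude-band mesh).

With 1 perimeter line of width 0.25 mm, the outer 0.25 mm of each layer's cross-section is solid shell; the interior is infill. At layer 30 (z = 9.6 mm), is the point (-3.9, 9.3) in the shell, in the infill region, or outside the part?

At z = 9.6 mm: the cube is present — its section is the full 11×9 rectangle; the cone at (0.5, 10.5): at t=0.120 of its height the radius interpolates to r₁+(r₂−r₁)t = 3.200, giving a regular 6-gon of that circumradius; the 13.5×27.5 cube at (-4, 0.5) contributes its full rectangle; the r=4 sphere at (5.5, 3) slices to a regular 6-gon of circumradius 3.980 (√(r²−h²) with h=0.4 from center); Merging all regions: the regions partially overlap (shared area 146.61 mm²), so overlapping operands fuse into one piece — 1 connected region; the cone at (-3, 13.5) does not reach this height (z outside [19.5, 24]); Taking the first minus the rest: none of the subtracted shapes is present at this height, so that combined region is unchanged — 1 connected region. Overall, the cross-section is a single solid region. The nearest boundary edge runs (-4.00, 0.50)→(-4.00, 28.00); distance from the point to it = 0.10 mm. The point is inside the cross-section, 0.10 mm from the nearest boundary — within the 0.25 mm shell band (1 × 0.25).

shell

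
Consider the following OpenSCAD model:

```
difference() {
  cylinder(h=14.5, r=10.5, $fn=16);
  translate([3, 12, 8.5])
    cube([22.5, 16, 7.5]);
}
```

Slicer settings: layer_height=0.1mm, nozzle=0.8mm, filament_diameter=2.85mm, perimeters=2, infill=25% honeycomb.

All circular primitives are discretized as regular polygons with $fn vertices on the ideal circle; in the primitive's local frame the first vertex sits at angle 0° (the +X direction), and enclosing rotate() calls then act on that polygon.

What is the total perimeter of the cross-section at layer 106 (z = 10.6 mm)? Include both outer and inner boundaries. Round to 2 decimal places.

At z = 10.6 mm: the cylinder: section is a regular 16-gon, circumradius r=10.5 (perimeter = 2·16·10.500·sin(180°/16) = 65.55 mm); the 22.5×16 cube at (3, 12) contributes its full rectangle (perimeter 77.00 mm); After the difference (first − rest): starting from the r=10.5 cylinder, the 22.5×16 cube at (3, 12) misses the remaining region (no effect) — boundary = 65.55 mm. Overall, the cross-section is a single solid region. Total boundary length (outer) = 65.55 mm.

65.55 mm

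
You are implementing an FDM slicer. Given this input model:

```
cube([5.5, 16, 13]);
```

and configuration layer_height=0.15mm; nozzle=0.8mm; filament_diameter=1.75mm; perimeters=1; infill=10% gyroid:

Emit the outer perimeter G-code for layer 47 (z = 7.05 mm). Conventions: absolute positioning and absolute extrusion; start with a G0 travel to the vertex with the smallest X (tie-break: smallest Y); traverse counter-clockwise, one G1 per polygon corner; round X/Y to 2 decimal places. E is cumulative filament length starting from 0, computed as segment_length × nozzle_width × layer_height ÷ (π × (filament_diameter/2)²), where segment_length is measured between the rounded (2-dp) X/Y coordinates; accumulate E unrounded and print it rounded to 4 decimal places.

G0 X0.00 Y0.00 Z7.05
G1 X5.50 Y0.00 E0.2744
G1 X5.50 Y16.00 E1.0726
G1 X0.00 Y16.00 E1.3470
G1 X0.00 Y0.00 E2.1453

At z = 7.05 mm: the 5.5×16 cube contributes its full rectangle. The outline is a single polygon with 4 vertices. Extrusion per mm of travel: 0.8 × 0.15 / (π × 0.875²) = 0.049890. Accumulating E over each segment gives final E = 2.1453.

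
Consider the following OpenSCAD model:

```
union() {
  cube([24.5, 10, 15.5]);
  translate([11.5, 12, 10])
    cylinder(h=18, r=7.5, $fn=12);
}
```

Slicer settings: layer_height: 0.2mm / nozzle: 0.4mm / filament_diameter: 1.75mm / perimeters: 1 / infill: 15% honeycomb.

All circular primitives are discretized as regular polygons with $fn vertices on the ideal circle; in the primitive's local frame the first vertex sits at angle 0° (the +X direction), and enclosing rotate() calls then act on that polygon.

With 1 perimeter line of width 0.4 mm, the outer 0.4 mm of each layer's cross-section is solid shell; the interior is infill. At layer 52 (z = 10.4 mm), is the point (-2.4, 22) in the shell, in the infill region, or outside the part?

At z = 10.4 mm: the cube is present — its section is the full 24.5×10 rectangle; the cylinder at (11.5, 12): section is a regular 12-gon, circumradius r=7.5; Taking the union: the regions partially overlap (shared area 55.45 mm²), so overlapping operands fuse into one piece — 1 connected region. Overall, the cross-section is a single solid region. The nearest boundary edge runs (4.00, 12.00)→(5.00, 15.75); distance from the point to it = 9.69 mm. The point is not inside any of the regions above, so it lies outside the cross-section (9.69 mm from the nearest boundary).

outside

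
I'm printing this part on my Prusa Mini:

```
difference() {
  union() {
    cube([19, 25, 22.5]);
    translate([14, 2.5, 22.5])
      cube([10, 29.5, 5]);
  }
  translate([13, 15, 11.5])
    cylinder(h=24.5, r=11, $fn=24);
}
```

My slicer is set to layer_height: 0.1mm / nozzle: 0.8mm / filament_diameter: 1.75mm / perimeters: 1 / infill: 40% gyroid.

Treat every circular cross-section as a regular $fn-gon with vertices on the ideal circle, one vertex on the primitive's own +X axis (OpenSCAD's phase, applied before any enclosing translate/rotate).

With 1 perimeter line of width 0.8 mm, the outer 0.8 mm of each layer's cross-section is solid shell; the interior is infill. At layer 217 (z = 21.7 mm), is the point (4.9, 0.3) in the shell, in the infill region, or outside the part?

shell

At z = 21.7 mm: the cube (footprint 19×25) is included at this height; the cube at (14, 2.5) is not intersected at this z (z outside [22.5, 27.5]); Merging all regions: only the 19×25 cube is present, so the union is just that shape — 1 connected region; the r=11 cylinder at (13, 15) contributes a regular 24-gon of circumradius 11; After the difference (first − rest): starting from the result so far, the r=11 cylinder at (13, 15) partially overlaps it — only the 306.70 mm² overlap (of its 375.81 mm²) is removed, clipping the outline — 2 connected regions. Overall, the cross-section has 2 separate islands. The nearest boundary edge runs (19.00, 0.00)→(0.00, 0.00); distance from the point to it = 0.30 mm. (Shell/infill is judged within the island containing the point — the largest one.) The point is inside the cross-section, 0.30 mm from the nearest boundary — within the 0.8 mm shell band (1 × 0.8).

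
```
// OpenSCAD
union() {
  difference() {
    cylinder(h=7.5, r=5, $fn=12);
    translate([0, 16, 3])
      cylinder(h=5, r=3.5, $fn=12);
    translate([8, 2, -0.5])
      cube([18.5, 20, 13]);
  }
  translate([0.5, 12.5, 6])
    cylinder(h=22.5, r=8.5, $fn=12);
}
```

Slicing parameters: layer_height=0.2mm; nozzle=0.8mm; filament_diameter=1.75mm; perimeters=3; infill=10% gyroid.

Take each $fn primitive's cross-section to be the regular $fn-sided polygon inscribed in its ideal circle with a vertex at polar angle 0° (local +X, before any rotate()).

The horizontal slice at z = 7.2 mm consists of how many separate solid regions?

1

At z = 7.2 mm: the r=5 cylinder contributes a regular 12-gon of circumradius 5; the cylinder at (0, 16): section is a regular 12-gon, circumradius r=3.5; the 18.5×20 cube at (8, 2) contributes its full rectangle; After the difference (first − rest): starting from the r=5 cylinder, the r=3.5 cylinder at (0, 16) misses the remaining region (no effect); the 18.5×20 cube at (8, 2) misses the remaining region (no effect) — 1 connected region; the cylinder at (0.5, 12.5): section is a regular 12-gon, circumradius r=8.5; Combining (union): the regions partially overlap (shared area 1.83 mm²), so overlapping operands fuse into one piece — 1 connected region. The result has 1 disconnected region.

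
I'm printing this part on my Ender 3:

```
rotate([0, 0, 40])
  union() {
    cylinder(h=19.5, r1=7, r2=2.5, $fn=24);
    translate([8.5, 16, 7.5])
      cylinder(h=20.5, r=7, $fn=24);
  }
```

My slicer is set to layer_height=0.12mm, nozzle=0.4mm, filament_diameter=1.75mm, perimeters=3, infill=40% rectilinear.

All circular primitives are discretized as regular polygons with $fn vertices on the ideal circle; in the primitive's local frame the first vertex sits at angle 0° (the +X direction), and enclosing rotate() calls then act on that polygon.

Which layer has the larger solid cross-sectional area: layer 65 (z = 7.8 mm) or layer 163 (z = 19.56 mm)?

Layer 65 (z = 7.8): the cone: at t=0.400 of its height the radius interpolates to r₁+(r₂−r₁)t = 5.200, giving a regular 24-gon of that circumradius (area = (24/2)·5.200²·sin(360°/24) = 83.98 mm²); the cylinder at (8.5, 16): section is a regular 24-gon, circumradius r=7 (area = (24/2)·7.000²·sin(360°/24) = 152.19 mm²); Taking the union: the 2 present regions are separate (no shared area or edge), so areas and boundary lengths simply add and each stays a separate island — area = 236.17 mm²; (whole slice rotated 40° about Z — lengths, areas and connectivity unchanged). So its area = 236.17 mm². Layer 163 (z = 19.56): the cone is not intersected at this z (z outside [0, 19.5]); the r=7 cylinder at (8.5, 16) gives a regular 24-gon of circumradius 7 (constant along its height) (area = (24/2)·7.000²·sin(360°/24) = 152.19 mm²); Combining (union): only the r=7 cylinder at (8.5, 16) is present, so the union is just that shape — area = 152.19 mm²; (whole slice rotated 40° about Z — lengths, areas and connectivity unchanged). So its area = 152.19 mm². Layer 65 is larger (236.17 vs 152.19 mm²).

layer 65 (z = 7.8 mm)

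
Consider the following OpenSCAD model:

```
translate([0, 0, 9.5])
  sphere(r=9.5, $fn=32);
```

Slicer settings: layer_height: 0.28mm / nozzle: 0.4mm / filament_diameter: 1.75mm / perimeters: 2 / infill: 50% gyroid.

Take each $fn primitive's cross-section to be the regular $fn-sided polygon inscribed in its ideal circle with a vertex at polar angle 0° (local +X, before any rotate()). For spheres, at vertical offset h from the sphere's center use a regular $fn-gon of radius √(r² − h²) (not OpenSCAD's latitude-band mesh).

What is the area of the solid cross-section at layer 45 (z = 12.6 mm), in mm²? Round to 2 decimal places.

At z = 12.6 mm: the r=9.5 sphere contributes a regular 32-gon of circumradius √(9.5²−3.1²) = 8.980 (area = (32/2)·8.980²·sin(360°/32) = 251.71 mm²). Overall, the cross-section is a single solid region. Net area = 251.71 mm².

251.71 mm²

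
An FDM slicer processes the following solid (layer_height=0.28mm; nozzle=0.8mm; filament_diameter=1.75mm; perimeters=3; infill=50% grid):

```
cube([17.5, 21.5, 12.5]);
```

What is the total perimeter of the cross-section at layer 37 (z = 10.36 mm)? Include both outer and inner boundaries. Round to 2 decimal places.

At z = 10.36 mm: the cube is present — its section is the full 17.5×21.5 rectangle (perimeter 78.00 mm). Overall, the cross-section is a single solid region. Total boundary length (outer) = 78.00 mm.

78.00 mm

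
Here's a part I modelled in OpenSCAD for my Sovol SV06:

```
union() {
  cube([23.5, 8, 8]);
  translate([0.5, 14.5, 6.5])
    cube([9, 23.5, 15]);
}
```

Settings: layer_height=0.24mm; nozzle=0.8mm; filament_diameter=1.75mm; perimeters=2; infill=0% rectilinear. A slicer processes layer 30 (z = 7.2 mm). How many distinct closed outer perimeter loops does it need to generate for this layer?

At z = 7.2 mm: the 23.5×8 cube contributes its full rectangle; the cube at (0.5, 14.5) (footprint 9×23.5) is included at this height; Combining (union): the 2 present regions are separate (no shared area or edge), so areas and boundary lengths simply add and each stays a separate island — 2 connected regions. The result has 2 disconnected regions.

2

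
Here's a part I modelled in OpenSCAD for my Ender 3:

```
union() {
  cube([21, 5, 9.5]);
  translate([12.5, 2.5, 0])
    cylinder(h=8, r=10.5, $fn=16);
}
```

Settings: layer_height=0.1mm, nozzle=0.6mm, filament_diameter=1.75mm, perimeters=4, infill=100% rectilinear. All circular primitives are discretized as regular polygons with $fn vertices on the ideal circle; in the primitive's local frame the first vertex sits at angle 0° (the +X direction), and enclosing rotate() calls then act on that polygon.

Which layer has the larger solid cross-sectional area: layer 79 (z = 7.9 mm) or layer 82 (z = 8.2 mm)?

layer 79 (z = 7.9 mm)

Layer 79 (z = 7.9): the 21×5 cube contributes its full rectangle (area 105.00 mm²); the r=10.5 cylinder at (12.5, 2.5) contributes a regular 16-gon of circumradius 10.5 (area = (16/2)·10.500²·sin(360°/16) = 337.53 mm²); Combining (union): the regions partially overlap — summed areas 442.53 mm² minus the doubly-counted overlap 93.76 mm² gives 348.77 mm² — area = 348.77 mm². So its area = 348.77 mm². Layer 82 (z = 8.2): the cube is present — its section is the full 21×5 rectangle (area 105.00 mm²); the cylinder at (12.5, 2.5) is not intersected at this z (z outside [0, 8]); Combining (union): only the 21×5 cube is present, so the union is just that shape — area = 105.00 mm². So its area = 105.00 mm². Layer 79 is larger (348.77 vs 105.00 mm²).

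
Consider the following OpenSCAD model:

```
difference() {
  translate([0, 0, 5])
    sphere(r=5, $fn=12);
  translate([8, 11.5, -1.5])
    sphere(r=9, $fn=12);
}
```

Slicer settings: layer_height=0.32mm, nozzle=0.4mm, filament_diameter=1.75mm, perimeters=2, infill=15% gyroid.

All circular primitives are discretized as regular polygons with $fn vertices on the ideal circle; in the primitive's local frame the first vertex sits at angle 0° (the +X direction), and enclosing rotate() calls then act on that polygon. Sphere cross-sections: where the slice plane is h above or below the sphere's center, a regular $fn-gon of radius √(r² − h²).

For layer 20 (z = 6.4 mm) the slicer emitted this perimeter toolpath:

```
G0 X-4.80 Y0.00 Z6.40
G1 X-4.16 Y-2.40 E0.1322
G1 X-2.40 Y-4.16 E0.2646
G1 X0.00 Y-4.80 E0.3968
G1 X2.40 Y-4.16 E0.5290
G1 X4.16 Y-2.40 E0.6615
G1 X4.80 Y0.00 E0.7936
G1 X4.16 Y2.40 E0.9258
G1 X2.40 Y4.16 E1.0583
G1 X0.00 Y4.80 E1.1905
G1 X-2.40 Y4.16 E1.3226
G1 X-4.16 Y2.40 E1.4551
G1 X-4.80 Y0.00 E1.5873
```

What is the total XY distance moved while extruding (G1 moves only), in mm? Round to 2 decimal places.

Sum the Euclidean lengths of each G1 segment: total = 29.83 mm.

29.83 mm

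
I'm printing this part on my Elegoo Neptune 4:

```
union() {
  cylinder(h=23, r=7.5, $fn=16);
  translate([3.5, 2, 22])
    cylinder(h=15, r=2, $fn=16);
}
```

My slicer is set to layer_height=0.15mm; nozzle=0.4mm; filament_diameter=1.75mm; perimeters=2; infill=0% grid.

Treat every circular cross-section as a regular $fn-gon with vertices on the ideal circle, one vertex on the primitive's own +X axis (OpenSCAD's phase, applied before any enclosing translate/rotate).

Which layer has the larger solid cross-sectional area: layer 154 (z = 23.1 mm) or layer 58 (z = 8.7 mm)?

Layer 154 (z = 23.1): the cylinder does not reach this height (z outside [0, 23]); the r=2 cylinder at (3.5, 2) gives a regular 16-gon of circumradius 2 (constant along its height) (area = (16/2)·2.000²·sin(360°/16) = 12.25 mm²); Combining (union): only the r=2 cylinder at (3.5, 2) is present, so the union is just that shape — area = 12.25 mm². So its area = 12.25 mm². Layer 58 (z = 8.7): the r=7.5 cylinder contributes a regular 16-gon of circumradius 7.5 (area = (16/2)·7.500²·sin(360°/16) = 172.21 mm²); the cylinder at (3.5, 2) is not intersected at this z (z outside [22, 37]); Merging all regions: only the r=7.5 cylinder is present, so the union is just that shape — area = 172.21 mm². So its area = 172.21 mm². Layer 58 is larger (172.21 vs 12.25 mm²).

layer 58 (z = 8.7 mm)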